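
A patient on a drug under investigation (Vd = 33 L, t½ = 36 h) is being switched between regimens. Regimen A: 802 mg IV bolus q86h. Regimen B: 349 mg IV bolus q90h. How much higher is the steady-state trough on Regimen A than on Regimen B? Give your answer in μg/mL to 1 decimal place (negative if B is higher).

Regimen A: f = (1/2)^(86/36) ≈ 0.1909; Cmin,ss = (802/33)·f/(1−f) ≈ 5.734 μg/mL.
Regimen B: f = (1/2)^(90/36) ≈ 0.1768; Cmin,ss = (349/33)·f/(1−f) ≈ 2.271 μg/mL.
Difference ≈ 5.734 − 2.271 ≈ 3.463 μg/mL.

3.5 μg/mL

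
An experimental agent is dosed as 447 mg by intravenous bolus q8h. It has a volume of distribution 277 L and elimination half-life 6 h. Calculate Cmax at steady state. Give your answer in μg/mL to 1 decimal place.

Over one 8-h interval, 8/6 ≈ 1.3333 half-lives elapse, leaving f ≈ 0.3969 of each dose.
At steady state, accumulation factor R = 1/(1 − e^(−kτ)) ≈ 1.6581.
Each bolus raises the concentration by D/Vd = 447/277 ≈ 1.614 μg/mL.
Cmax,ss = C₀/(1 − f) ≈ 1.614/0.6031 ≈ 2.676 μg/mL.

2.7 μg/mL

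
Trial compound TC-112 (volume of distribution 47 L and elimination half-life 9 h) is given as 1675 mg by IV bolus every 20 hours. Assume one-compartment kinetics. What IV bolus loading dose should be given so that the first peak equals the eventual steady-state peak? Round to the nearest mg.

2132 mg

f = (1/2)^(20/9) ≈ 0.214311; accumulation ratio R = 1/(1−f) ≈ 1.27277.
Loading dose to hit Cmax,ss on first dose: D_load = D_maint·R ≈ 1675 × 1.27277 ≈ 2131.89 mg.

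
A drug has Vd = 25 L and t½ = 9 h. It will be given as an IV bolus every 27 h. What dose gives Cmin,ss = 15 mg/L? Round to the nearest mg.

τ/t½ = 27/9 ≈ 3, so f = (1/2)^(27/9) ≈ 0.125000.
Cmin,ss = (D/Vd)·f/(1−f), so D = Cmin,ss·Vd·(1−f)/f.
D = 15 × 25 × (1−f)/f ≈ 15 × 25 × 7.00000 ≈ 2625.00 mg.

2625 mg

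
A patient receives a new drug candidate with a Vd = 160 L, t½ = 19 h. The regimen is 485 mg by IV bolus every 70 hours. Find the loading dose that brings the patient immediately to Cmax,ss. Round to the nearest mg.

526 mg

f = (1/2)^(70/19) ≈ 0.077793; accumulation ratio R = 1/(1−f) ≈ 1.08436.
Loading dose to hit Cmax,ss on first dose: D_load = D_maint·R ≈ 485 × 1.08436 ≈ 525.91 mg.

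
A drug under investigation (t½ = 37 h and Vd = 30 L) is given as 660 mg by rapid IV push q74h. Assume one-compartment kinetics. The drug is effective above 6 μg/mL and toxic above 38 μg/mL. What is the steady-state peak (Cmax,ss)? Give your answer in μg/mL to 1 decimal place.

τ = 74 h = 2 half-lives, so f = (1/2)^2 = 0.25.
Accumulation ratio R = 1/(1 − f) = 1/0.75 = 4/3.
Single-dose peak C₀ = D/Vd = 660/30 = 22 μg/mL.
Steady-state peak Cmax,ss = C₀·R = 22 × 4/3 ≈ 29.333 μg/mL.
Peak 29.3 μg/mL vs MTC 38 μg/mL: below toxic threshold.

29.3 μg/mL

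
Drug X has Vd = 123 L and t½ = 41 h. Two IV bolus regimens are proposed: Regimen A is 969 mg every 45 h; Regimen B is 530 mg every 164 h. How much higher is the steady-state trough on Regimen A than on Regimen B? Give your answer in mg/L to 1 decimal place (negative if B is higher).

Regimen A: f = (1/2)^(45/41) ≈ 0.4673; Cmin,ss = (969/123)·f/(1−f) ≈ 6.911 mg/L.
Regimen B: f = (1/2)^(164/41) ≈ 0.0625; Cmin,ss = (530/123)·f/(1−f) ≈ 0.287 mg/L.
Difference ≈ 6.911 − 0.287 ≈ 6.624 mg/L.

6.6 mg/L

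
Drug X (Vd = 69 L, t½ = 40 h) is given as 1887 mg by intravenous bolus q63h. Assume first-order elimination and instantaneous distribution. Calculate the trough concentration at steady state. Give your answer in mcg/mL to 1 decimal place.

13.8 mcg/mL

k = ln2/t½ = ln2/40 ≈ 0.017329 h⁻¹; fraction remaining f = e^(−kτ) = e^(−0.017329×63) ≈ 0.3356.
Each bolus raises the concentration by D/Vd = 1887/69 ≈ 27.348 mcg/mL.
Steady-state trough Cmin,ss = C₀·f/(1−f) ≈ 27.348 × 0.3356/0.6644 ≈ 13.814 mcg/mL.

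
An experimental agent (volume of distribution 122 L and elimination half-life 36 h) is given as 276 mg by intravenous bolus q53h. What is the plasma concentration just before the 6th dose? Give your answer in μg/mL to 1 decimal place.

1.3 μg/mL

f = (1/2)^(τ/t½) = (1/2)^(53/36) ≈ 0.3604.
C₀ = D/Vd = 276/122 ≈ 2.262 μg/mL.
Before the 6th dose, 5 doses have been given. Superposition: Cmin = C₀·(f + f² + … + f^5).
≈ 2.262 × (0.3604 + 0.1299 + 0.0468 + 0.0169 + 0.0061) ≈ 2.262 × 0.5601 ≈ 1.267 μg/mL.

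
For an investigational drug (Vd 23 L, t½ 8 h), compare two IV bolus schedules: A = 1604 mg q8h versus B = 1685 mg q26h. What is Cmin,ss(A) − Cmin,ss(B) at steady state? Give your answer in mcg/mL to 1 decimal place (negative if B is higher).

61.1 mcg/mL

Regimen A: f = (1/2)^(8/8) ≈ 0.5000; Cmin,ss = (1604/23)·f/(1−f) ≈ 69.739 mcg/mL.
Regimen B: f = (1/2)^(26/8) ≈ 0.1051; Cmin,ss = (1685/23)·f/(1−f) ≈ 8.604 mcg/mL.
Difference ≈ 69.739 − 8.604 ≈ 61.135 mcg/mL.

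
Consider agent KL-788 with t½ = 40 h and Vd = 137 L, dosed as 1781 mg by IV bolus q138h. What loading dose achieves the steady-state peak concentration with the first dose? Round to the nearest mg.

1960 mg

f = (1/2)^(138/40) ≈ 0.091505; accumulation ratio R = 1/(1−f) ≈ 1.10072.
Loading dose to hit Cmax,ss on first dose: D_load = D_maint·R ≈ 1781 × 1.10072 ≈ 1960.38 mg.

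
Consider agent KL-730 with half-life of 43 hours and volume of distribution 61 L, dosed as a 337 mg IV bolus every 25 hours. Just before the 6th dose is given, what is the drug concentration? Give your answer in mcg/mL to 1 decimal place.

9.6 mcg/mL

f = (1/2)^(τ/t½) = (1/2)^(25/43) ≈ 0.6683.
C₀ = D/Vd = 337/61 ≈ 5.525 mcg/mL.
Before the 6th dose, 5 doses have been given. Superposition: Cmin = C₀·(f + f² + … + f^5).
≈ 5.525 × (0.6683 + 0.4466 + 0.2985 + 0.1995 + 0.1333) ≈ 5.525 × 1.7462 ≈ 9.648 mcg/mL.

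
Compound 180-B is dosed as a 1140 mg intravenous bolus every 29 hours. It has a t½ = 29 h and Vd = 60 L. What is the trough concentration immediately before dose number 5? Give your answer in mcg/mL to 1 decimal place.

17.8 mcg/mL

f = (1/2)^(τ/t½) = (1/2)^(29/29) ≈ 0.5000.
C₀ = D/Vd = 1140/60 ≈ 19.000 mcg/mL.
Before the 5th dose, 4 doses have been given. Superposition: Cmin = C₀·(f + f² + … + f^4).
≈ 19.000 × (0.5000 + 0.2500 + 0.1250 + 0.0625) ≈ 19.000 × 0.9375 ≈ 17.812 mcg/mL.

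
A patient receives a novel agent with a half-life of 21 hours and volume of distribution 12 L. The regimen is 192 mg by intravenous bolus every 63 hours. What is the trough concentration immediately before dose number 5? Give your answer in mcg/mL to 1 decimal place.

f = (1/2)^(τ/t½) = (1/2)^(63/21) ≈ 0.1250.
C₀ = D/Vd = 192/12 ≈ 16.000 mcg/mL.
Before the 5th dose, 4 doses have been given. Superposition: Cmin = C₀·(f + f² + … + f^4).
≈ 16.000 × (0.1250 + 0.0156 + 0.0020 + 0.0002) ≈ 16.000 × 0.1428 ≈ 2.285 mcg/mL.

2.3 mcg/mL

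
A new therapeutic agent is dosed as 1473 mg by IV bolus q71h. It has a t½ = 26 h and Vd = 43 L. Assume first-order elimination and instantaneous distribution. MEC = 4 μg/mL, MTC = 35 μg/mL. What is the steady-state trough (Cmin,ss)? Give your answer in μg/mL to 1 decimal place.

6.1 μg/mL

Over one 71-h interval, 71/26 ≈ 2.7308 half-lives elapse, leaving f ≈ 0.1506 of each dose.
At steady state, accumulation factor R = 1/(1 − e^(−kτ)) ≈ 1.1773.
Single-dose peak C₀ = D/Vd = 1473/43 ≈ 34.256 μg/mL.
Steady-state peak Cmax,ss = C₀·R ≈ 34.256 × 1.1773 ≈ 40.330 μg/mL.
One interval later, Cmin,ss = Cmax,ss·e^(−kτ) ≈ 40.330 × 0.1506 ≈ 6.074 μg/mL.
Trough 6.1 μg/mL vs MEC 4 μg/mL: adequate.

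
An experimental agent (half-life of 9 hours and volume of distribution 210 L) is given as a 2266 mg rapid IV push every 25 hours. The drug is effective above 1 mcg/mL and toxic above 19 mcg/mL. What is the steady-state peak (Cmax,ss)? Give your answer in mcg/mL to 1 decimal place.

12.6 mcg/mL

k = ln2/t½ = ln2/9 ≈ 0.077016 h⁻¹; fraction remaining f = e^(−kτ) = e^(−0.077016×25) ≈ 0.1458.
Accumulation ratio R = 1/(1 − f) ≈ 1/0.8542 ≈ 1.1707.
Single-dose peak C₀ = D/Vd = 2266/210 ≈ 10.790 mcg/mL.
Cmax,ss = C₀/(1 − f) ≈ 10.790/0.8542 ≈ 12.632 mcg/mL.
Peak 12.6 mcg/mL vs MTC 19 mcg/mL: below toxic threshold.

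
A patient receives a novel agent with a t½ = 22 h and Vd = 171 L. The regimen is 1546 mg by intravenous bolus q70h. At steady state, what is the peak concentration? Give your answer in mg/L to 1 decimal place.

10.2 mg/L

Over one 70-h interval, 70/22 ≈ 3.1818 half-lives elapse, leaving f ≈ 0.1102 of each dose.
Accumulation ratio R = 1/(1 − f) ≈ 1/0.8898 ≈ 1.1238.
Each bolus raises the concentration by D/Vd = 1546/171 ≈ 9.041 mg/L.
Steady-state peak Cmax,ss = C₀·R ≈ 9.041 × 1.1238 ≈ 10.160 mg/L.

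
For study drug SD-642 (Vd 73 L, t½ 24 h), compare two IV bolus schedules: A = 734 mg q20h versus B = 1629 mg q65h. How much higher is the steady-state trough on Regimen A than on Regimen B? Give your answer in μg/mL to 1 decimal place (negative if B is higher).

8.8 μg/mL

Regimen A: f = (1/2)^(20/24) ≈ 0.5612; Cmin,ss = (734/73)·f/(1−f) ≈ 12.860 μg/mL.
Regimen B: f = (1/2)^(65/24) ≈ 0.1530; Cmin,ss = (1629/73)·f/(1−f) ≈ 4.031 μg/mL.
Difference ≈ 12.860 − 4.031 ≈ 8.829 μg/mL.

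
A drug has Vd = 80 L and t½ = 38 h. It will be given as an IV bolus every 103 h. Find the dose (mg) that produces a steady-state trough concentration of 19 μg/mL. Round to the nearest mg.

8429 mg

τ/t½ = 103/38 ≈ 2.7105, so f = (1/2)^(103/38) ≈ 0.152774.
Cmin,ss = (D/Vd)·f/(1−f), so D = Cmin,ss·Vd·(1−f)/f.
D = 19 × 80 × (1−f)/f ≈ 19 × 80 × 5.54562 ≈ 8429.34 mg.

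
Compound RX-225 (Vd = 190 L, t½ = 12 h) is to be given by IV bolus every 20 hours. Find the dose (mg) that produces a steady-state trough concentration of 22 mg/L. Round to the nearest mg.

9091 mg

τ/t½ = 20/12 ≈ 1.6667, so f = (1/2)^(20/12) ≈ 0.314980.
Cmin,ss = (D/Vd)·f/(1−f), so D = Cmin,ss·Vd·(1−f)/f.
D = 22 × 190 × (1−f)/f ≈ 22 × 190 × 2.17480 ≈ 9090.66 mg.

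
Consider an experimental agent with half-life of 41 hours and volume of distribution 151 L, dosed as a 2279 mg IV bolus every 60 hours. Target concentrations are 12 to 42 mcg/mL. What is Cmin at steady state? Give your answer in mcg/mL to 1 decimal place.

τ/t½ = 60/41 ≈ 1.4634, so fraction remaining f = (1/2)^(60/41) ≈ 0.3626.
Accumulation ratio R = 1/(1 − f) ≈ 1/0.6374 ≈ 1.5689.
Single-dose peak C₀ = D/Vd = 2279/151 ≈ 15.093 mcg/mL.
Steady-state peak Cmax,ss = C₀·R ≈ 15.093 × 1.5689 ≈ 23.679 mcg/mL.
Steady-state trough Cmin,ss = Cmax,ss·f ≈ 23.679 × 0.3626 ≈ 8.586 mcg/mL.
Trough 8.6 mcg/mL vs MEC 12 mcg/mL: subtherapeutic.

8.6 mcg/mL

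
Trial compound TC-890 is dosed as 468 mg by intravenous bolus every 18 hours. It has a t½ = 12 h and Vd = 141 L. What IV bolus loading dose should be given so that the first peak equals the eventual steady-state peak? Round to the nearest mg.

f = (1/2)^(18/12) ≈ 0.353553; accumulation ratio R = 1/(1−f) ≈ 1.54692.
Loading dose to hit Cmax,ss on first dose: D_load = D_maint·R ≈ 468 × 1.54692 ≈ 723.96 mg.

724 mg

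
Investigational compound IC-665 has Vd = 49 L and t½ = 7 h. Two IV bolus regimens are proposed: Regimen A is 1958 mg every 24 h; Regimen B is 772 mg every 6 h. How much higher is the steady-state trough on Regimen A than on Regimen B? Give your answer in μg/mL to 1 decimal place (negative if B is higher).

-15.3 μg/mL

Regimen A: f = (1/2)^(24/7) ≈ 0.0929; Cmin,ss = (1958/49)·f/(1−f) ≈ 4.092 μg/mL.
Regimen B: f = (1/2)^(6/7) ≈ 0.5520; Cmin,ss = (772/49)·f/(1−f) ≈ 19.413 μg/mL.
Difference ≈ 4.092 − 19.413 ≈ -15.321 μg/mL.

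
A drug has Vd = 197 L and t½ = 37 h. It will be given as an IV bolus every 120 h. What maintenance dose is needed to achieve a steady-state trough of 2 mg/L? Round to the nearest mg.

τ/t½ = 120/37 ≈ 3.2432, so f = (1/2)^(120/37) ≈ 0.105605.
Cmin,ss = (D/Vd)·f/(1−f), so D = Cmin,ss·Vd·(1−f)/f.
D = 2 × 197 × (1−f)/f ≈ 2 × 197 × 8.46925 ≈ 3336.88 mg.

3337 mg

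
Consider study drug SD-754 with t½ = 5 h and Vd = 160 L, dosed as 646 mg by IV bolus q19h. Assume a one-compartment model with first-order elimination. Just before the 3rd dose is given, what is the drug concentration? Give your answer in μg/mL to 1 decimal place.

0.3 μg/mL

f = (1/2)^(τ/t½) = (1/2)^(19/5) ≈ 0.0718.
C₀ = D/Vd = 646/160 ≈ 4.037 μg/mL.
Before the 3rd dose, 2 doses have been given. Superposition: Cmin = C₀·(f + f²).
≈ 4.037 × (0.0718 + 0.0052) ≈ 4.037 × 0.0770 ≈ 0.311 μg/mL.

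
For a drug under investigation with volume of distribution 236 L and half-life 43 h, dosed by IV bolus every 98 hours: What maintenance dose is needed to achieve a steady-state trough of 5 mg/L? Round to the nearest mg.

4547 mg

τ/t½ = 98/43 ≈ 2.2791, so f = (1/2)^(98/43) ≈ 0.206031.
Cmin,ss = (D/Vd)·f/(1−f), so D = Cmin,ss·Vd·(1−f)/f.
D = 5 × 236 × (1−f)/f ≈ 5 × 236 × 3.85364 ≈ 4547.30 mg.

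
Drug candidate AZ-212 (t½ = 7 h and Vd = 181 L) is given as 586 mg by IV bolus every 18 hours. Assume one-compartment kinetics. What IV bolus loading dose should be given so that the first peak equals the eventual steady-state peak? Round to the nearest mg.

f = (1/2)^(18/7) ≈ 0.168238; accumulation ratio R = 1/(1−f) ≈ 1.20227.
Loading dose to hit Cmax,ss on first dose: D_load = D_maint·R ≈ 586 × 1.20227 ≈ 704.53 mg.

705 mg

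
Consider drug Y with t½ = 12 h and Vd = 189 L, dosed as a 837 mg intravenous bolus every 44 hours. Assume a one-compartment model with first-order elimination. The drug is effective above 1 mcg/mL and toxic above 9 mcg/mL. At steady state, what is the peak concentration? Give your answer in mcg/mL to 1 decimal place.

τ/t½ = 44/12 ≈ 3.6667, so fraction remaining f = (1/2)^(44/12) ≈ 0.0787.
Accumulation ratio R = 1/(1 − f) ≈ 1/0.9213 ≈ 1.0854.
Single-dose peak C₀ = D/Vd = 837/189 ≈ 4.429 mcg/mL.
Steady-state peak Cmax,ss = C₀·R ≈ 4.429 × 1.0854 ≈ 4.807 mcg/mL.
Peak 4.8 mcg/mL vs MTC 9 mcg/mL: below toxic threshold.

4.8 mcg/mL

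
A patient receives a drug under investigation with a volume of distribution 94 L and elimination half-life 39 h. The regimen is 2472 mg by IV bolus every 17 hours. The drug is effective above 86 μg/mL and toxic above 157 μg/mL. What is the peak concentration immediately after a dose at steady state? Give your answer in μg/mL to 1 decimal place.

100.8 μg/mL

Over one 17-h interval, 17/39 ≈ 0.4359 half-lives elapse, leaving f ≈ 0.7392 of each dose.
At steady state, accumulation factor R = 1/(1 − e^(−kτ)) ≈ 3.8344.
Each bolus raises the concentration by D/Vd = 2472/94 ≈ 26.298 μg/mL.
Steady-state peak Cmax,ss = C₀·R ≈ 26.298 × 3.8344 ≈ 100.837 μg/mL.
Peak 100.8 μg/mL vs MTC 157 μg/mL: below toxic threshold.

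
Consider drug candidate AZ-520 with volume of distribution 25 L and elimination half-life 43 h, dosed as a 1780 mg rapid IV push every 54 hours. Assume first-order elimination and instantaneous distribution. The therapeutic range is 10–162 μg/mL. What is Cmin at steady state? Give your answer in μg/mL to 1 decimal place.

τ/t½ = 54/43 ≈ 1.2558, so fraction remaining f = (1/2)^(54/43) ≈ 0.4188.
Accumulation ratio R = 1/(1 − f) ≈ 1/0.5812 ≈ 1.7206.
Single-dose peak C₀ = D/Vd = 1780/25 ≈ 71.200 μg/mL.
Cmax,ss = C₀/(1 − f) ≈ 71.200/0.5812 ≈ 122.505 μg/mL.
One interval later, Cmin,ss = Cmax,ss·e^(−kτ) ≈ 122.505 × 0.4188 ≈ 51.305 μg/mL.
Trough 51.3 μg/mL vs MEC 10 μg/mL: adequate.

51.3 μg/mL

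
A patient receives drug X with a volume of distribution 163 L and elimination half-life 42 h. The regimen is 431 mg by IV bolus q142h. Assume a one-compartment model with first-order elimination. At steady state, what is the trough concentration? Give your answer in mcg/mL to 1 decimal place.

0.3 mcg/mL

Over one 142-h interval, 142/42 ≈ 3.381 half-lives elapse, leaving f ≈ 0.0960 of each dose.
Accumulation ratio R = 1/(1 − f) ≈ 1/0.9040 ≈ 1.1062.
Each bolus raises the concentration by D/Vd = 431/163 ≈ 2.644 mcg/mL.
Steady-state peak Cmax,ss = C₀·R ≈ 2.644 × 1.1062 ≈ 2.925 mcg/mL.
One interval later, Cmin,ss = Cmax,ss·e^(−kτ) ≈ 2.925 × 0.0960 ≈ 0.281 mcg/mL.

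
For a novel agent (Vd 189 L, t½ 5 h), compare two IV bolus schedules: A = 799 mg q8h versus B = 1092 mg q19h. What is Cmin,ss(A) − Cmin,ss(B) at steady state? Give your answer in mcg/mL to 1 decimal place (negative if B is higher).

Regimen A: f = (1/2)^(8/5) ≈ 0.3299; Cmin,ss = (799/189)·f/(1−f) ≈ 2.081 mcg/mL.
Regimen B: f = (1/2)^(19/5) ≈ 0.0718; Cmin,ss = (1092/189)·f/(1−f) ≈ 0.447 mcg/mL.
Difference ≈ 2.081 − 0.447 ≈ 1.634 mcg/mL.

1.6 mcg/mL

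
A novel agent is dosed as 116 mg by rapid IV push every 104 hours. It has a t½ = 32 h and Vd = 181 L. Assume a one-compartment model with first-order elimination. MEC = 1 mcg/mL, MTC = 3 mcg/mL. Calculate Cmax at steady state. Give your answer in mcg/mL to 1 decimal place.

k = ln2/t½ = ln2/32 ≈ 0.021661 h⁻¹; fraction remaining f = e^(−kτ) = e^(−0.021661×104) ≈ 0.1051.
At steady state, accumulation factor R = 1/(1 − e^(−kτ)) ≈ 1.1174.
Single-dose peak C₀ = D/Vd = 116/181 ≈ 0.641 mcg/mL.
Steady-state peak Cmax,ss = C₀·R ≈ 0.641 × 1.1174 ≈ 0.716 mcg/mL.
Peak 0.7 mcg/mL vs MTC 3 mcg/mL: below toxic threshold.

0.7 mcg/mL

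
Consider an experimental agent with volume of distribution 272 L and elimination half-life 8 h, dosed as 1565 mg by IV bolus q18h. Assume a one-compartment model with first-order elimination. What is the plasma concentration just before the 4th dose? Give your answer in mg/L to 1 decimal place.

f = (1/2)^(τ/t½) = (1/2)^(18/8) ≈ 0.2102.
C₀ = D/Vd = 1565/272 ≈ 5.754 mg/L.
Before the 4th dose, 3 doses have been given. Superposition: Cmin = C₀·(f + f² + … + f^3).
≈ 5.754 × (0.2102 + 0.0442 + 0.0093) ≈ 5.754 × 0.2637 ≈ 1.517 mg/L.

1.5 mg/L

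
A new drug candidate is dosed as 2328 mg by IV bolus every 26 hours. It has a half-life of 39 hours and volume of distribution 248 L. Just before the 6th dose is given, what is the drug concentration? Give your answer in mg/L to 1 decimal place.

f = (1/2)^(τ/t½) = (1/2)^(26/39) ≈ 0.6300.
C₀ = D/Vd = 2328/248 ≈ 9.387 mg/L.
Before the 6th dose, 5 doses have been given. Superposition: Cmin = C₀·(f + f² + … + f^5).
≈ 9.387 × (0.6300 + 0.3969 + 0.2500 + 0.1575 + 0.0992) ≈ 9.387 × 1.5336 ≈ 14.396 mg/L.

14.4 mg/L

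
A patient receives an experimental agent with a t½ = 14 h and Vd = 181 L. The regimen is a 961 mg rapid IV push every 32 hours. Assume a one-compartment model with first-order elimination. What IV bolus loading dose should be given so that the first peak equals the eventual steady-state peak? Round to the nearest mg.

f = (1/2)^(32/14) ≈ 0.205084; accumulation ratio R = 1/(1−f) ≈ 1.25799.
Loading dose to hit Cmax,ss on first dose: D_load = D_maint·R ≈ 961 × 1.25799 ≈ 1208.93 mg.

1209 mg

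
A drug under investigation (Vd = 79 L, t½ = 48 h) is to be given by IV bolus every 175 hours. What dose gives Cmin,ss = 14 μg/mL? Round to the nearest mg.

12738 mg

τ/t½ = 175/48 ≈ 3.6458, so f = (1/2)^(175/48) ≈ 0.079890.
Cmin,ss = (D/Vd)·f/(1−f), so D = Cmin,ss·Vd·(1−f)/f.
D = 14 × 79 × (1−f)/f ≈ 14 × 79 × 11.51721 ≈ 12738.03 mg.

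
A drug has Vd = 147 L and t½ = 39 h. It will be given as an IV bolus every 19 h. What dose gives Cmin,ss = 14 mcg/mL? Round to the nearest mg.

τ/t½ = 19/39 ≈ 0.48718, so f = (1/2)^(19/39) ≈ 0.713418.
Cmin,ss = (D/Vd)·f/(1−f), so D = Cmin,ss·Vd·(1−f)/f.
D = 14 × 147 × (1−f)/f ≈ 14 × 147 × 0.40170 ≈ 826.70 mg.

827 mg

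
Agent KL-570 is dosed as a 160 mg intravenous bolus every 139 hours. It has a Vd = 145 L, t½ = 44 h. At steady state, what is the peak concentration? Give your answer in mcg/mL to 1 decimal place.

τ/t½ = 139/44 ≈ 3.1591, so fraction remaining f = (1/2)^(139/44) ≈ 0.1119.
At steady state, accumulation factor R = 1/(1 − e^(−kτ)) ≈ 1.1260.
Single-dose peak C₀ = D/Vd = 160/145 ≈ 1.103 mcg/mL.
Cmax,ss = C₀/(1 − f) ≈ 1.103/0.8881 ≈ 1.242 mcg/mL.

1.2 mcg/mL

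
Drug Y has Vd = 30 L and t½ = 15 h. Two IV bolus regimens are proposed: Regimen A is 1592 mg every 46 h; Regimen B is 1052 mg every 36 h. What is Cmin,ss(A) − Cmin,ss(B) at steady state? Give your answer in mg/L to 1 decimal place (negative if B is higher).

Regimen A: f = (1/2)^(46/15) ≈ 0.1194; Cmin,ss = (1592/30)·f/(1−f) ≈ 7.195 mg/L.
Regimen B: f = (1/2)^(36/15) ≈ 0.1895; Cmin,ss = (1052/30)·f/(1−f) ≈ 8.199 mg/L.
Difference ≈ 7.195 − 8.199 ≈ -1.004 mg/L.

-1.0 mg/L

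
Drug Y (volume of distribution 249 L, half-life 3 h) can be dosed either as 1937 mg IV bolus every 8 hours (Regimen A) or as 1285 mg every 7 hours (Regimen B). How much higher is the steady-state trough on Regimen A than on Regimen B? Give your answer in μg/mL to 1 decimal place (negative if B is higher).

0.2 μg/mL

Regimen A: f = (1/2)^(8/3) ≈ 0.1575; Cmin,ss = (1937/249)·f/(1−f) ≈ 1.454 μg/mL.
Regimen B: f = (1/2)^(7/3) ≈ 0.1984; Cmin,ss = (1285/249)·f/(1−f) ≈ 1.277 μg/mL.
Difference ≈ 1.454 − 1.277 ≈ 0.177 μg/mL.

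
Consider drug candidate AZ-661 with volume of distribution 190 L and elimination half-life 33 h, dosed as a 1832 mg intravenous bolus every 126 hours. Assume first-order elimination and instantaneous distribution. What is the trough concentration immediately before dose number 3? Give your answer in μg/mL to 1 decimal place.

f = (1/2)^(τ/t½) = (1/2)^(126/33) ≈ 0.0709.
C₀ = D/Vd = 1832/190 ≈ 9.642 μg/mL.
Before the 3rd dose, 2 doses have been given. Superposition: Cmin = C₀·(f + f²).
≈ 9.642 × (0.0709 + 0.0050) ≈ 9.642 × 0.0759 ≈ 0.732 μg/mL.

0.7 μg/mL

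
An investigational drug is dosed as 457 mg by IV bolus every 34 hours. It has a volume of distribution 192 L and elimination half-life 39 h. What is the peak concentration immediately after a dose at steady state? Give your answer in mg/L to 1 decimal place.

τ/t½ = 34/39 ≈ 0.87179, so fraction remaining f = (1/2)^(34/39) ≈ 0.5465.
Accumulation ratio R = 1/(1 − f) ≈ 1/0.4535 ≈ 2.2051.
Single-dose peak C₀ = D/Vd = 457/192 ≈ 2.380 mg/L.
Steady-state peak Cmax,ss = C₀·R ≈ 2.380 × 2.2051 ≈ 5.248 mg/L.

5.2 mg/L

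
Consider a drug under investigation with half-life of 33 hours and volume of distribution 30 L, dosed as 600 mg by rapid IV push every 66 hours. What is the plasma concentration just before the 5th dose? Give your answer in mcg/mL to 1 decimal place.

f = (1/2)^(τ/t½) = (1/2)^(66/33) ≈ 0.2500.
C₀ = D/Vd = 600/30 ≈ 20.000 mcg/mL.
Before the 5th dose, 4 doses have been given. Superposition: Cmin = C₀·(f + f² + … + f^4).
≈ 20.000 × (0.2500 + 0.0625 + 0.0156 + 0.0039) ≈ 20.000 × 0.3320 ≈ 6.640 mcg/mL.

6.6 mcg/mL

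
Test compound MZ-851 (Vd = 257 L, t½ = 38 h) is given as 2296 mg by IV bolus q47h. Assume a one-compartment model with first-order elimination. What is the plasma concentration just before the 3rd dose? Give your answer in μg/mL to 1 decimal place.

f = (1/2)^(τ/t½) = (1/2)^(47/38) ≈ 0.4243.
C₀ = D/Vd = 2296/257 ≈ 8.934 μg/mL.
Before the 3rd dose, 2 doses have been given. Superposition: Cmin = C₀·(f + f²).
≈ 8.934 × (0.4243 + 0.1800) ≈ 8.934 × 0.6043 ≈ 5.399 μg/mL.

5.4 μg/mL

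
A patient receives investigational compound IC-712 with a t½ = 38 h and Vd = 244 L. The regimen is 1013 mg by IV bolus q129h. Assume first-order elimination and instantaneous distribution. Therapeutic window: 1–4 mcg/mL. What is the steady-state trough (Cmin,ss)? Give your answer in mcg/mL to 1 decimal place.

Over one 129-h interval, 129/38 ≈ 3.3947 half-lives elapse, leaving f ≈ 0.0951 of each dose.
Accumulation ratio R = 1/(1 − f) ≈ 1/0.9049 ≈ 1.1051.
Each bolus raises the concentration by D/Vd = 1013/244 ≈ 4.152 mcg/mL.
Steady-state peak Cmax,ss = C₀·R ≈ 4.152 × 1.1051 ≈ 4.588 mcg/mL.
One interval later, Cmin,ss = Cmax,ss·e^(−kτ) ≈ 4.588 × 0.0951 ≈ 0.436 mcg/mL.
Trough 0.4 mcg/mL vs MEC 1 mcg/mL: subtherapeutic.

0.4 mcg/mL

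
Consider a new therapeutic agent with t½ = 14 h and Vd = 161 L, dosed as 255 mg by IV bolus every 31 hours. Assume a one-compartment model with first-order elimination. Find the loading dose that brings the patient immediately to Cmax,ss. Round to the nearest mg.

f = (1/2)^(31/14) ≈ 0.215493; accumulation ratio R = 1/(1−f) ≈ 1.27469.
Loading dose to hit Cmax,ss on first dose: D_load = D_maint·R ≈ 255 × 1.27469 ≈ 325.05 mg.

325 mg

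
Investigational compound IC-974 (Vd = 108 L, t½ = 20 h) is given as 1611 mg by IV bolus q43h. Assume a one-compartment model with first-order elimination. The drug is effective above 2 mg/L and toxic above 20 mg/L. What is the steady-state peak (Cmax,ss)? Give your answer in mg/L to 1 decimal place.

τ/t½ = 43/20 ≈ 2.15, so fraction remaining f = (1/2)^(43/20) ≈ 0.2253.
Accumulation ratio R = 1/(1 − f) ≈ 1/0.7747 ≈ 1.2908.
Single-dose peak C₀ = D/Vd = 1611/108 ≈ 14.917 mg/L.
Steady-state peak Cmax,ss = C₀·R ≈ 14.917 × 1.2908 ≈ 19.255 mg/L.
Peak 19.3 mg/L vs MTC 20 mg/L: below toxic threshold.

19.3 mg/L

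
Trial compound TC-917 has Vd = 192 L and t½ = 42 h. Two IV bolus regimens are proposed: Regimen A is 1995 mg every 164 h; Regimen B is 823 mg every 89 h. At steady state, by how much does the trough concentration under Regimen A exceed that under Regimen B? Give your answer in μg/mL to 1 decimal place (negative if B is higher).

-0.5 μg/mL

Regimen A: f = (1/2)^(164/42) ≈ 0.0668; Cmin,ss = (1995/192)·f/(1−f) ≈ 0.744 μg/mL.
Regimen B: f = (1/2)^(89/42) ≈ 0.2302; Cmin,ss = (823/192)·f/(1−f) ≈ 1.282 μg/mL.
Difference ≈ 0.744 − 1.282 ≈ -0.538 μg/mL.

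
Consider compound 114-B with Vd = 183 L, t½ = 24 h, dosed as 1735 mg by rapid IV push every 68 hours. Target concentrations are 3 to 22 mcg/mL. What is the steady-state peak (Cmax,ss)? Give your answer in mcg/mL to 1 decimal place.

11.0 mcg/mL

k = ln2/t½ = ln2/24 ≈ 0.028881 h⁻¹; fraction remaining f = e^(−kτ) = e^(−0.028881×68) ≈ 0.1403.
Accumulation ratio R = 1/(1 − f) ≈ 1/0.8597 ≈ 1.1632.
Each bolus raises the concentration by D/Vd = 1735/183 ≈ 9.481 mcg/mL.
Steady-state peak Cmax,ss = C₀·R ≈ 9.481 × 1.1632 ≈ 11.028 mcg/mL.
Peak 11.0 mcg/mL vs MTC 22 mcg/mL: below toxic threshold.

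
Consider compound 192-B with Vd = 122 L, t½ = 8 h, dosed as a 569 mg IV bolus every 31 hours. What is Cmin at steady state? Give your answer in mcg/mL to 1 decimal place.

0.3 mcg/mL

k = ln2/t½ = ln2/8 ≈ 0.086643 h⁻¹; fraction remaining f = e^(−kτ) = e^(−0.086643×31) ≈ 0.0682.
Accumulation ratio R = 1/(1 − f) ≈ 1/0.9318 ≈ 1.0732.
Each bolus raises the concentration by D/Vd = 569/122 ≈ 4.664 mcg/mL.
Cmax,ss = C₀/(1 − f) ≈ 4.664/0.9318 ≈ 5.005 mcg/mL.
Steady-state trough Cmin,ss = Cmax,ss·f ≈ 5.005 × 0.0682 ≈ 0.341 mcg/mL.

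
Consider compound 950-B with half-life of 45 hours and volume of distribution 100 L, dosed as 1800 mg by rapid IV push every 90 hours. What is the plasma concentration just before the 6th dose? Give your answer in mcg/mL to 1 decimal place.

6.0 mcg/mL

f = (1/2)^(τ/t½) = (1/2)^(90/45) ≈ 0.2500.
C₀ = D/Vd = 1800/100 ≈ 18.000 mcg/mL.
Before the 6th dose, 5 doses have been given. Superposition: Cmin = C₀·(f + f² + … + f^5).
≈ 18.000 × (0.2500 + 0.0625 + 0.0156 + 0.0039 + 0.0010) ≈ 18.000 × 0.3330 ≈ 5.994 mcg/mL.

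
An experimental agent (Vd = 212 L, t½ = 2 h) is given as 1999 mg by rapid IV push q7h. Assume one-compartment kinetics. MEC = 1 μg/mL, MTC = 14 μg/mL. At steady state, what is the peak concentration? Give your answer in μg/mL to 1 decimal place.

10.3 μg/mL

τ/t½ = 7/2 ≈ 3.5, so fraction remaining f = (1/2)^(7/2) ≈ 0.0884.
At steady state, accumulation factor R = 1/(1 − e^(−kτ)) ≈ 1.0970.
Each bolus raises the concentration by D/Vd = 1999/212 ≈ 9.429 μg/mL.
Steady-state peak Cmax,ss = C₀·R ≈ 9.429 × 1.0970 ≈ 10.344 μg/mL.
Peak 10.3 μg/mL vs MTC 14 μg/mL: below toxic threshold.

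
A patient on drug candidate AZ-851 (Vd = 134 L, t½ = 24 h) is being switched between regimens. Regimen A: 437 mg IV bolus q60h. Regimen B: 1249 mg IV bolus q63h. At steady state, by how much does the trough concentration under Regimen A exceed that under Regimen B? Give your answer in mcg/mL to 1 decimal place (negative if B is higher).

Regimen A: f = (1/2)^(60/24) ≈ 0.1768; Cmin,ss = (437/134)·f/(1−f) ≈ 0.700 mcg/mL.
Regimen B: f = (1/2)^(63/24) ≈ 0.1621; Cmin,ss = (1249/134)·f/(1−f) ≈ 1.803 mcg/mL.
Difference ≈ 0.700 − 1.803 ≈ -1.103 mcg/mL.

-1.1 mcg/mL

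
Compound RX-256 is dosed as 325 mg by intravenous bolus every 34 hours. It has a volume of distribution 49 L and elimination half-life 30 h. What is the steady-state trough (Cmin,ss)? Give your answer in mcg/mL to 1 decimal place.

5.6 mcg/mL

Over one 34-h interval, 34/30 ≈ 1.1333 half-lives elapse, leaving f ≈ 0.4559 of each dose.
Each bolus raises the concentration by D/Vd = 325/49 ≈ 6.633 mcg/mL.
Steady-state trough Cmin,ss = C₀·f/(1−f) ≈ 6.633 × 0.4559/0.5441 ≈ 5.558 mcg/mL.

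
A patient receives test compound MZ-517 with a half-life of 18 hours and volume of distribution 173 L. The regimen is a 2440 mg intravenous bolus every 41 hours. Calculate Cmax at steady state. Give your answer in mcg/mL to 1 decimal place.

τ/t½ = 41/18 ≈ 2.2778, so fraction remaining f = (1/2)^(41/18) ≈ 0.2062.
Accumulation ratio R = 1/(1 − f) ≈ 1/0.7938 ≈ 1.2598.
Each bolus raises the concentration by D/Vd = 2440/173 ≈ 14.104 mcg/mL.
Steady-state peak Cmax,ss = C₀·R ≈ 14.104 × 1.2598 ≈ 17.768 mcg/mL.

17.8 mcg/mL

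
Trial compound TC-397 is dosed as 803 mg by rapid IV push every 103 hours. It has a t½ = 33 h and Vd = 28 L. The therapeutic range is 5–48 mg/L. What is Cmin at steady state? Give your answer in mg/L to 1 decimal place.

3.7 mg/L

k = ln2/t½ = ln2/33 ≈ 0.021004 h⁻¹; fraction remaining f = e^(−kτ) = e^(−0.021004×103) ≈ 0.1149.
Accumulation ratio R = 1/(1 − f) ≈ 1/0.8851 ≈ 1.1298.
Single-dose peak C₀ = D/Vd = 803/28 ≈ 28.679 mg/L.
Steady-state peak Cmax,ss = C₀·R ≈ 28.679 × 1.1298 ≈ 32.402 mg/L.
One interval later, Cmin,ss = Cmax,ss·e^(−kτ) ≈ 32.402 × 0.1149 ≈ 3.723 mg/L.
Trough 3.7 mg/L vs MEC 5 mg/L: subtherapeutic.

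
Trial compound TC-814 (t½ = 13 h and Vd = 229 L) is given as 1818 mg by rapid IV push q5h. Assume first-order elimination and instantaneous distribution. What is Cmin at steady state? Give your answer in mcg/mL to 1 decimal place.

26.0 mcg/mL

Over one 5-h interval, 5/13 ≈ 0.38462 half-lives elapse, leaving f ≈ 0.7660 of each dose.
Accumulation ratio R = 1/(1 − f) ≈ 1/0.2340 ≈ 4.2735.
Single-dose peak C₀ = D/Vd = 1818/229 ≈ 7.939 mcg/mL.
Cmax,ss = C₀/(1 − f) ≈ 7.939/0.2340 ≈ 33.927 mcg/mL.
One interval later, Cmin,ss = Cmax,ss·e^(−kτ) ≈ 33.927 × 0.7660 ≈ 25.988 mcg/mL.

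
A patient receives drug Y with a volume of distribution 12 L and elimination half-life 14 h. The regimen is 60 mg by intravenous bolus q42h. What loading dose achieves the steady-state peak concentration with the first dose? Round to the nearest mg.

69 mg

f = (1/2)^(42/14) ≈ 0.125000; accumulation ratio R = 1/(1−f) ≈ 1.14286.
Loading dose to hit Cmax,ss on first dose: D_load = D_maint·R ≈ 60 × 1.14286 ≈ 68.57 mg.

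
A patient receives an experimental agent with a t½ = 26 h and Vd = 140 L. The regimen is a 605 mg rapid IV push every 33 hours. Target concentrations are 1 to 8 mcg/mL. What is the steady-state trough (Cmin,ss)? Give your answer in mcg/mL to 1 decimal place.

Over one 33-h interval, 33/26 ≈ 1.2692 half-lives elapse, leaving f ≈ 0.4149 of each dose.
Single-dose peak C₀ = D/Vd = 605/140 ≈ 4.321 mcg/mL.
Steady-state trough Cmin,ss = C₀·f/(1−f) ≈ 4.321 × 0.4149/0.5851 ≈ 3.064 mcg/mL.
Trough 3.1 mcg/mL vs MEC 1 mcg/mL: adequate.

3.1 mcg/mL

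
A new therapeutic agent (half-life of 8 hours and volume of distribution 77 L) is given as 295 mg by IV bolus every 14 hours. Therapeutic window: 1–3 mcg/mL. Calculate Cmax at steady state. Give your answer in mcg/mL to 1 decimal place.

5.5 mcg/mL

τ/t½ = 14/8 ≈ 1.75, so fraction remaining f = (1/2)^(14/8) ≈ 0.2973.
Accumulation ratio R = 1/(1 − f) ≈ 1/0.7027 ≈ 1.4231.
Single-dose peak C₀ = D/Vd = 295/77 ≈ 3.831 mcg/mL.
Steady-state peak Cmax,ss = C₀·R ≈ 3.831 × 1.4231 ≈ 5.452 mcg/mL.
Peak 5.5 mcg/mL vs MTC 3 mcg/mL: exceeds toxic threshold.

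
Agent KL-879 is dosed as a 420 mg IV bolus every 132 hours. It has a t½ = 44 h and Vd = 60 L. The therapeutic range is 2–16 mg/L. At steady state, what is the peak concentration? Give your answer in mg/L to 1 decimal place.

8.0 mg/L

The dosing interval is 3 half-lives, so f = 2^(−3) = 0.125.
At steady state, R = 1/(1 − 0.125) = 8/7.
Single-dose peak C₀ = D/Vd = 420/60 = 7 mg/L.
Steady-state peak Cmax,ss = C₀·R = 7 × 8/7 ≈ 8.000 mg/L.
Peak 8.0 mg/L vs MTC 16 mg/L: below toxic threshold.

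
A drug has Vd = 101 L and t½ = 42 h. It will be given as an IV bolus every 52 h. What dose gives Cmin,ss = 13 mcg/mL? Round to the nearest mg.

τ/t½ = 52/42 ≈ 1.2381, so f = (1/2)^(52/42) ≈ 0.423932.
Cmin,ss = (D/Vd)·f/(1−f), so D = Cmin,ss·Vd·(1−f)/f.
D = 13 × 101 × (1−f)/f ≈ 13 × 101 × 1.35887 ≈ 1784.20 mg.

1784 mg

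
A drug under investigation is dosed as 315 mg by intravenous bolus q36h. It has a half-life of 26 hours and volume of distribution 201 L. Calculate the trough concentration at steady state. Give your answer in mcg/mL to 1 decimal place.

1.0 mcg/mL

τ/t½ = 36/26 ≈ 1.3846, so fraction remaining f = (1/2)^(36/26) ≈ 0.3830.
Accumulation ratio R = 1/(1 − f) ≈ 1/0.6170 ≈ 1.6207.
Single-dose peak C₀ = D/Vd = 315/201 ≈ 1.567 mcg/mL.
Cmax,ss = C₀/(1 − f) ≈ 1.567/0.6170 ≈ 2.540 mcg/mL.
One interval later, Cmin,ss = Cmax,ss·e^(−kτ) ≈ 2.540 × 0.3830 ≈ 0.973 mcg/mL.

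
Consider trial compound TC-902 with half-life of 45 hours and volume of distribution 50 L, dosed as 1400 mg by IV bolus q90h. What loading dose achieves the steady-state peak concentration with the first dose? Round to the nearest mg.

1867 mg

f = (1/2)^(90/45) ≈ 0.250000; accumulation ratio R = 1/(1−f) ≈ 1.33333.
Loading dose to hit Cmax,ss on first dose: D_load = D_maint·R ≈ 1400 × 1.33333 ≈ 1866.66 mg.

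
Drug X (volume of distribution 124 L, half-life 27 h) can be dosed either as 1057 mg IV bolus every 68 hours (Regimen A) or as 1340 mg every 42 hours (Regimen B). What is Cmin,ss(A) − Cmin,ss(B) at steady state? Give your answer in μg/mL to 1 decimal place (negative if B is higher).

-3.8 μg/mL

Regimen A: f = (1/2)^(68/27) ≈ 0.1745; Cmin,ss = (1057/124)·f/(1−f) ≈ 1.802 μg/mL.
Regimen B: f = (1/2)^(42/27) ≈ 0.3402; Cmin,ss = (1340/124)·f/(1−f) ≈ 5.572 μg/mL.
Difference ≈ 1.802 − 5.572 ≈ -3.770 μg/mL.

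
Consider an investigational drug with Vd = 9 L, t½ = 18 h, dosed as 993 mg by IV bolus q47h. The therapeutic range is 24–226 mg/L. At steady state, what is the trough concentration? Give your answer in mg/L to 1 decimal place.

Over one 47-h interval, 47/18 ≈ 2.6111 half-lives elapse, leaving f ≈ 0.1637 of each dose.
Accumulation ratio R = 1/(1 − f) ≈ 1/0.8363 ≈ 1.1957.
Single-dose peak C₀ = D/Vd = 993/9 ≈ 110.333 mg/L.
Cmax,ss = C₀/(1 − f) ≈ 110.333/0.8363 ≈ 131.930 mg/L.
Steady-state trough Cmin,ss = Cmax,ss·f ≈ 131.930 × 0.1637 ≈ 21.597 mg/L.
Trough 21.6 mg/L vs MEC 24 mg/L: subtherapeutic.

21.6 mg/L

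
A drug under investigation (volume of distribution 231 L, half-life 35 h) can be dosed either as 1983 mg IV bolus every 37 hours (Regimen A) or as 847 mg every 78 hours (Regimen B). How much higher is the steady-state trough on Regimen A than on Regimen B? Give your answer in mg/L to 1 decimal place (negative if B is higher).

Regimen A: f = (1/2)^(37/35) ≈ 0.4806; Cmin,ss = (1983/231)·f/(1−f) ≈ 7.943 mg/L.
Regimen B: f = (1/2)^(78/35) ≈ 0.2134; Cmin,ss = (847/231)·f/(1−f) ≈ 0.995 mg/L.
Difference ≈ 7.943 − 0.995 ≈ 6.948 mg/L.

6.9 mg/L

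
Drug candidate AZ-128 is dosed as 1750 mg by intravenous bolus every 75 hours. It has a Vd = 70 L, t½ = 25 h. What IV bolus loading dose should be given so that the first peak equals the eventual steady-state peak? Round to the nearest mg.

f = (1/2)^(75/25) ≈ 0.125000; accumulation ratio R = 1/(1−f) ≈ 1.14286.
Loading dose to hit Cmax,ss on first dose: D_load = D_maint·R ≈ 1750 × 1.14286 ≈ 2000.00 mg.

2000 mg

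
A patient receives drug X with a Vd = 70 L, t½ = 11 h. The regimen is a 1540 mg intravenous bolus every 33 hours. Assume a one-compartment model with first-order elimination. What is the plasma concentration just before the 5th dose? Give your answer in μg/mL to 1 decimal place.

f = (1/2)^(τ/t½) = (1/2)^(33/11) ≈ 0.1250.
C₀ = D/Vd = 1540/70 ≈ 22.000 μg/mL.
Before the 5th dose, 4 doses have been given. Superposition: Cmin = C₀·(f + f² + … + f^4).
≈ 22.000 × (0.1250 + 0.0156 + 0.0020 + 0.0002) ≈ 22.000 × 0.1428 ≈ 3.142 μg/mL.

3.1 μg/mL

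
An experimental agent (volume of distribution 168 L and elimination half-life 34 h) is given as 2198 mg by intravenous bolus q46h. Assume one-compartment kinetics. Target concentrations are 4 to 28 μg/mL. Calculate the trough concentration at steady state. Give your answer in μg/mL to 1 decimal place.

k = ln2/t½ = ln2/34 ≈ 0.020387 h⁻¹; fraction remaining f = e^(−kτ) = e^(−0.020387×46) ≈ 0.3915.
At steady state, accumulation factor R = 1/(1 − e^(−kτ)) ≈ 1.6434.
Single-dose peak C₀ = D/Vd = 2198/168 ≈ 13.083 μg/mL.
Steady-state peak Cmax,ss = C₀·R ≈ 13.083 × 1.6434 ≈ 21.501 μg/mL.
Steady-state trough Cmin,ss = Cmax,ss·f ≈ 21.501 × 0.3915 ≈ 8.418 μg/mL.
Trough 8.4 μg/mL vs MEC 4 μg/mL: adequate.

8.4 μg/mL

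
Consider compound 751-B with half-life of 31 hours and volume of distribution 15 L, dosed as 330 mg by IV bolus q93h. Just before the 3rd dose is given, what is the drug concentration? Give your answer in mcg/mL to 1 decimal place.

f = (1/2)^(τ/t½) = (1/2)^(93/31) ≈ 0.1250.
C₀ = D/Vd = 330/15 ≈ 22.000 mcg/mL.
Before the 3rd dose, 2 doses have been given. Superposition: Cmin = C₀·(f + f²).
≈ 22.000 × (0.1250 + 0.0156) ≈ 22.000 × 0.1406 ≈ 3.093 mcg/mL.

3.1 mcg/mL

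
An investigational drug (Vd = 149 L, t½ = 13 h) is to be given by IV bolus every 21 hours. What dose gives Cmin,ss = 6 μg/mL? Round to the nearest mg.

1845 mg

τ/t½ = 21/13 ≈ 1.6154, so f = (1/2)^(21/13) ≈ 0.326378.
Cmin,ss = (D/Vd)·f/(1−f), so D = Cmin,ss·Vd·(1−f)/f.
D = 6 × 149 × (1−f)/f ≈ 6 × 149 × 2.06393 ≈ 1845.15 mg.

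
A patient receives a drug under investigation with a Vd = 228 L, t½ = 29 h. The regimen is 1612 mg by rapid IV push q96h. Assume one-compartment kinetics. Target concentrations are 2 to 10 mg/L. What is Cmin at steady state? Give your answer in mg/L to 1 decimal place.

τ/t½ = 96/29 ≈ 3.3103, so fraction remaining f = (1/2)^(96/29) ≈ 0.1008.
Single-dose peak C₀ = D/Vd = 1612/228 ≈ 7.070 mg/L.
Steady-state trough Cmin,ss = C₀·f/(1−f) ≈ 7.070 × 0.1008/0.8992 ≈ 0.793 mg/L.
Trough 0.8 mg/L vs MEC 2 mg/L: subtherapeutic.

0.8 mg/L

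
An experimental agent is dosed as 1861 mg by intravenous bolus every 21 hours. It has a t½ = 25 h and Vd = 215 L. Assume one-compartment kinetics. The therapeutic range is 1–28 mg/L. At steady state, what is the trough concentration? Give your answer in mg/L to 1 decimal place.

Over one 21-h interval, 21/25 ≈ 0.84 half-lives elapse, leaving f ≈ 0.5586 of each dose.
Single-dose peak C₀ = D/Vd = 1861/215 ≈ 8.656 mg/L.
Steady-state trough Cmin,ss = C₀·f/(1−f) ≈ 8.656 × 0.5586/0.4414 ≈ 10.954 mg/L.
Trough 11.0 mg/L vs MEC 1 mg/L: adequate.

11.0 mg/L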